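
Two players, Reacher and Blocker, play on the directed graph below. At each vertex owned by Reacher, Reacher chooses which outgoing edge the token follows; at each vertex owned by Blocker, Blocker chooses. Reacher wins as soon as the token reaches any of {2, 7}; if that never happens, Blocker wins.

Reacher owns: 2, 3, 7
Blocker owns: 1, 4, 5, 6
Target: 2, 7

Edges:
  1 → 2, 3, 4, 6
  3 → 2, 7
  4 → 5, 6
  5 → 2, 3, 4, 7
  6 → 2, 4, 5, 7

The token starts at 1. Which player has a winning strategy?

Blocker

A0 = {2, 7}
A1: add {3} — 3 (Reacher) has 3→2.
A2 = A1; e.g. 1 (Blocker) can still go to 4. Fixed point.
1 never enters the attractor, so Blocker can avoid the target forever.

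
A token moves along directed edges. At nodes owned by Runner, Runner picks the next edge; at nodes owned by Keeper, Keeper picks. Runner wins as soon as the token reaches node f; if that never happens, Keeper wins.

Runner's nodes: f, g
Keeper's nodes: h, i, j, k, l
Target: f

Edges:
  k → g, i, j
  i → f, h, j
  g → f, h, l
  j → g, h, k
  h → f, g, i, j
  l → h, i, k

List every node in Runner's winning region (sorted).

A0 = {f}
A1: add {g} — g (Runner) has g→f.
A2 = A1; e.g. h (Keeper) can still go to i. Fixed point.
Runner's winning region = {f, g}.

f, g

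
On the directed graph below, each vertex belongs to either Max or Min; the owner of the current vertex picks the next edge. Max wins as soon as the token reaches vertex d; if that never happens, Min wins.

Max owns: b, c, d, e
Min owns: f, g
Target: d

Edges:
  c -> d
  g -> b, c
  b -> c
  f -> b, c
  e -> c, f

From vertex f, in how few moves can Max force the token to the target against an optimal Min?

A0 = {d}
A1: add {c} — c (Max) has c→d.
A2: add {b, e} — b (Max) has b→c; e (Max) has e→c.
A3: add {f, g} — f (Min): all of {b, c} already in; g (Min): all of {b, c} already in.
A3 = all vertices. Fixed point.
f enters the attractor at level 3, so Max can force the target in 3 moves from there.

3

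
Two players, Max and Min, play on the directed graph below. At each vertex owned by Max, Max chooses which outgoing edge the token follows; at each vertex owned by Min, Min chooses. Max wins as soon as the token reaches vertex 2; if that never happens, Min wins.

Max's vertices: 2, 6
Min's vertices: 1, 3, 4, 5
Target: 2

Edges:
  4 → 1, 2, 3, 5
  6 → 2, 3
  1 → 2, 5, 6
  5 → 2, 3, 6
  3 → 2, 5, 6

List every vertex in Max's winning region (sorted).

2, 6

A0 = {2}
A1: add {6} — 6 (Max) has 6→2.
A2 = A1; e.g. 1 (Min) can still go to 5. Fixed point.
Max's winning region = {2, 6}.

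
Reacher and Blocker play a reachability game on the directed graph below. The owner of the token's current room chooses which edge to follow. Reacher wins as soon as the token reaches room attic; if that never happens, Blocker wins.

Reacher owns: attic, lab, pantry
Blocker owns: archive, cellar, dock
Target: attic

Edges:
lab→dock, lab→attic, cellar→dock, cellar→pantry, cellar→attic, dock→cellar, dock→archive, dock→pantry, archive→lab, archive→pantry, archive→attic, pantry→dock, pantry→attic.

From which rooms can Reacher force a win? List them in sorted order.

archive, attic, lab, pantry

A0 = {attic}
A1: add {lab, pantry} — lab (Reacher) has lab→attic; pantry (Reacher) has pantry→attic.
A2: add {archive} — archive (Blocker): all of {lab, pantry, attic} already in.
A3 = A2; e.g. cellar (Blocker) can still go to dock. Fixed point.
Reacher's winning region = {archive, attic, lab, pantry}.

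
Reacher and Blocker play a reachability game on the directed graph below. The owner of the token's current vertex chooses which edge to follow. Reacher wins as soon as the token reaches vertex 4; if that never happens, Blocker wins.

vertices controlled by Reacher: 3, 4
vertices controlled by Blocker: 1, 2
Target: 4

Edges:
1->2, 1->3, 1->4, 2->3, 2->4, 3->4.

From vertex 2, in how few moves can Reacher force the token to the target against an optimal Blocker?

2

A0 = {4}
A1: add {3} — 3 (Reacher) has 3→4.
A2: add {2} — 2 (Blocker): all of {3, 4} already in.
2 enters the attractor at level 2, so Reacher can force the target in 2 moves from there.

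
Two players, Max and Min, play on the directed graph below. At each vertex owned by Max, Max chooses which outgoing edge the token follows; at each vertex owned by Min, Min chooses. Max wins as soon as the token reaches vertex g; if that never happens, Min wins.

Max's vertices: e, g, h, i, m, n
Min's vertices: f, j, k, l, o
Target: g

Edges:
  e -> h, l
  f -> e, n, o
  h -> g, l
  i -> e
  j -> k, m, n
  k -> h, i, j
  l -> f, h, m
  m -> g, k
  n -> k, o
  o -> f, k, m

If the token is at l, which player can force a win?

A0 = {g}
A1: add {h, m} — h (Max) has h→g; m (Max) has m→g.
A2: add {e} — e (Max) has e→h.
A3: add {i} — i (Max) has i→e.
A4 = A3; e.g. f (Min) can still go to n. Fixed point.
l never enters the attractor, so Min can avoid the target forever.

Min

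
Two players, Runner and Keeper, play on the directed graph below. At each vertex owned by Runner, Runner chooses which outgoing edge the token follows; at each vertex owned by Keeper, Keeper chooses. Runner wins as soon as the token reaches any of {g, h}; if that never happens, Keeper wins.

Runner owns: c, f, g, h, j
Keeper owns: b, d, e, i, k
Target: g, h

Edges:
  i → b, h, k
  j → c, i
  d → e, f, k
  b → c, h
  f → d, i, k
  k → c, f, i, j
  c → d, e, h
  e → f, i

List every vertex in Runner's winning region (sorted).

A0 = {g, h}
A1: add {c} — c (Runner) has c→h.
A2: add {b, j} — b (Keeper): all of {c, h} already in; j (Runner) has j→c.
A3 = A2; e.g. d (Keeper) can still go to e. Fixed point.
Runner's winning region = {b, c, g, h, j}.

b, c, g, h, j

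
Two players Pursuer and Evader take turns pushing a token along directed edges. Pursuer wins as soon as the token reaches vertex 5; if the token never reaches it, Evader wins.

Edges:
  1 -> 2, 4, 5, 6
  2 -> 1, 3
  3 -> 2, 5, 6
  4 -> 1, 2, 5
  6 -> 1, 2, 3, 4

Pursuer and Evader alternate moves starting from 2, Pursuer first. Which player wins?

Evader

Track states (vertex, player-to-move).
A0 = {(5,Pursuer), (5,Evader)}
A1: add {(1,Pursuer), (3,Pursuer), (4,Pursuer)}.
A2: add {(2,Evader)}.
A3: add {(6,Pursuer)}.
A4 = A3; e.g. (1,Evader) stays out. (2,Pursuer) never enters ⇒ Evader avoids the target.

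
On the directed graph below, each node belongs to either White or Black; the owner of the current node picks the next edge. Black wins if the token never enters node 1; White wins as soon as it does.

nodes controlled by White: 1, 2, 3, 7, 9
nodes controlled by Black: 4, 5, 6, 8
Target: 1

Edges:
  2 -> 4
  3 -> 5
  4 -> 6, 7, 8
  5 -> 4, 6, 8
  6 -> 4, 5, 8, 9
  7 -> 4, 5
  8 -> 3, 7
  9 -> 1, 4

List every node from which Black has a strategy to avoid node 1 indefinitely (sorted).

2, 3, 4, 5, 6, 7, 8

A0 = {1}
A1: add {9} — 9 (White) has 9→1.
A2 = A1; e.g. 2 (White) has no edge into A1. Fixed point.
White's attractor = {1, 9}; Black avoids the target exactly from the complement.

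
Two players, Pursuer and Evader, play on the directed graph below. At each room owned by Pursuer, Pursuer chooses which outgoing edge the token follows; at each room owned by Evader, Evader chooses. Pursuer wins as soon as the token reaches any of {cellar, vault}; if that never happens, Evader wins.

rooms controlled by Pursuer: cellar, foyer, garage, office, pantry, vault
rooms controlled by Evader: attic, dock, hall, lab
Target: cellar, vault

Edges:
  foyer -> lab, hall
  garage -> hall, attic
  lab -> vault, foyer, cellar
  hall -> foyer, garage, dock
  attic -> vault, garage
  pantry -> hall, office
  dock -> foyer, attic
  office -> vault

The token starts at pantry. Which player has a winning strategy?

Pursuer

A0 = {cellar, vault}
A1: add {office} — office (Pursuer) has office→vault.
A2: add {pantry} — pantry (Pursuer) has pantry→office.
A3 = A2; e.g. foyer (Pursuer) has no edge into A2. Fixed point.
pantry ∈ A2, so Pursuer can force the target.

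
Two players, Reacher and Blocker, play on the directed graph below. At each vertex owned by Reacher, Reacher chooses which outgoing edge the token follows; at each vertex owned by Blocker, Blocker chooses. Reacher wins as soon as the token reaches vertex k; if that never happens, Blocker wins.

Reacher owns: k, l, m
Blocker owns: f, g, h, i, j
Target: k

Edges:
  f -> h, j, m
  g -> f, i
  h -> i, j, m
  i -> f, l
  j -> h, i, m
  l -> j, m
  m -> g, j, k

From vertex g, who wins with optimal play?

A0 = {k}
A1: add {m} — m (Reacher) has m→k.
A2: add {l} — l (Reacher) has l→m.
A3 = A2; e.g. f (Blocker) can still go to h. Fixed point.
g never enters the attractor, so Blocker can avoid the target forever.

Blocker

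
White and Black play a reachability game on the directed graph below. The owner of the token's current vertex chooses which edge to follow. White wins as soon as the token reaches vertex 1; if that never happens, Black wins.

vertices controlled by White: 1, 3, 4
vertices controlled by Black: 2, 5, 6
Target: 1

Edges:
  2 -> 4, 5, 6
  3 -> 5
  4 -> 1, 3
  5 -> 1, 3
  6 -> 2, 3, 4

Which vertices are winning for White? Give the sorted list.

A0 = {1}
A1: add {4} — 4 (White) has 4→1.
A2 = A1; e.g. 2 (Black) can still go to 5. Fixed point.
White's winning region = {1, 4}.

1, 4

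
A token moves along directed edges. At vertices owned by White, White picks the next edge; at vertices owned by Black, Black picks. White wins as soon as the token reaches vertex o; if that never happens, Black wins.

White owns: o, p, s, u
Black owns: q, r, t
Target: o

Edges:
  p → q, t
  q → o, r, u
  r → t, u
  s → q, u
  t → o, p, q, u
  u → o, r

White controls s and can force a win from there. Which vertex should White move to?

u

A0 = {o}
A1: add {u} — u (White) has u→o.
A2: add {s} — s (White) has s→u.
A3 = A2; e.g. p (White) has no edge into A2. Fixed point.
From s, successor u is in the attractor (rank 1); the other successor q is not.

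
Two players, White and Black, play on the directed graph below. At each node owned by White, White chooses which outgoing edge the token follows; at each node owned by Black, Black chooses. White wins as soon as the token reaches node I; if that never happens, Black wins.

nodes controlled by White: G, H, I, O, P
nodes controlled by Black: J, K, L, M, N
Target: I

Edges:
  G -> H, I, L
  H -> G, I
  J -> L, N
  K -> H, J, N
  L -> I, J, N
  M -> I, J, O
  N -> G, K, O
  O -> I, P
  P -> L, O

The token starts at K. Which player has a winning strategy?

Black

A0 = {I}
A1: add {G, H, O} — G (White) has G→I; H (White) has H→I; O (White) has O→I.
A2: add {P} — P (White) has P→O.
A3 = A2; e.g. J (Black) can still go to L. Fixed point.
K never enters the attractor, so Black can avoid the target forever.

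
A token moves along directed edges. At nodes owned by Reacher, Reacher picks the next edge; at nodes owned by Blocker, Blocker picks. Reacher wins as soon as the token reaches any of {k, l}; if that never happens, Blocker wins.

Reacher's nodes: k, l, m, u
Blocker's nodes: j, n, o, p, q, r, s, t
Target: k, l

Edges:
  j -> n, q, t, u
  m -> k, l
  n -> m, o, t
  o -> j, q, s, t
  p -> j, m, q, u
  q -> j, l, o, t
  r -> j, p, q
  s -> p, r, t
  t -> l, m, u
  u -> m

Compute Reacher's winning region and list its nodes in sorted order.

A0 = {k, l}
A1: add {m} — m (Reacher) has m→k.
A2: add {u} — u (Reacher) has u→m.
A3: add {t} — t (Blocker): all of {l, m, u} already in.
A4 = A3; e.g. j (Blocker) can still go to n. Fixed point.
Reacher's winning region = {k, l, m, t, u}.

k, l, m, t, u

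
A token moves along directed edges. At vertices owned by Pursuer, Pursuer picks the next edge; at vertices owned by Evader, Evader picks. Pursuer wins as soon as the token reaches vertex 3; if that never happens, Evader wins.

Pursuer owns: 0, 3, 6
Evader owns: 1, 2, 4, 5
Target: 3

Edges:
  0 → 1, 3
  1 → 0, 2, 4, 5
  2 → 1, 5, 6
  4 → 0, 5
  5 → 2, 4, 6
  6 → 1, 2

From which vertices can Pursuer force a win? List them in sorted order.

0, 3

A0 = {3}
A1: add {0} — 0 (Pursuer) has 0→3.
A2 = A1; e.g. 1 (Evader) can still go to 2. Fixed point.
Pursuer's winning region = {0, 3}.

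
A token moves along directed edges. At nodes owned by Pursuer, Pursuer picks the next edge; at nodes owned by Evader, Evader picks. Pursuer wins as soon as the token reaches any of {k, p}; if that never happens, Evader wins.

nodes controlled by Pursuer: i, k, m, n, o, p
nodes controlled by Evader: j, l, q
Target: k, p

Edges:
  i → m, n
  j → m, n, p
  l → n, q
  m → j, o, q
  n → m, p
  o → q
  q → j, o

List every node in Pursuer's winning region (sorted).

i, k, n, p

A0 = {k, p}
A1: add {n} — n (Pursuer) has n→p.
A2: add {i} — i (Pursuer) has i→n.
A3 = A2; e.g. j (Evader) can still go to m. Fixed point.
Pursuer's winning region = {i, k, n, p}.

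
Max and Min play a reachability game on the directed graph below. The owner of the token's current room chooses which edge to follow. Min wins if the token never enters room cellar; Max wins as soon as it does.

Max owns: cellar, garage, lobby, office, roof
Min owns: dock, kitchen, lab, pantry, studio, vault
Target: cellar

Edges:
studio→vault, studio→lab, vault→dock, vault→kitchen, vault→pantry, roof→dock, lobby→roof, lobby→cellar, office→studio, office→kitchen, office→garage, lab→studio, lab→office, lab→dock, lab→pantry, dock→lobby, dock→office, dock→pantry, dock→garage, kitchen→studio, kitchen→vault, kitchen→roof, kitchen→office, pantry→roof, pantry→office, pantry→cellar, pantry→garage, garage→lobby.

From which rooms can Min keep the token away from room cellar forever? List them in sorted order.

A0 = {cellar}
A1: add {lobby} — lobby (Max) has lobby→cellar.
A2: add {garage} — garage (Max) has garage→lobby.
A3: add {office} — office (Max) has office→garage.
A4 = A3; e.g. studio (Min) can still go to vault. Fixed point.
Max's attractor = {cellar, garage, lobby, office}; Min avoids the target exactly from the complement.

dock, kitchen, lab, pantry, roof, studio, vault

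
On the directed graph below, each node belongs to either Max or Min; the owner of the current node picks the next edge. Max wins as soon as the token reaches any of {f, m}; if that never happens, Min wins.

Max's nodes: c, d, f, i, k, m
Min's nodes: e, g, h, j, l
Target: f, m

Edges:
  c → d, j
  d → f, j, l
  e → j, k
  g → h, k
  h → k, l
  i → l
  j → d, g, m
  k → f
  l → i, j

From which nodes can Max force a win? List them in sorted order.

A0 = {f, m}
A1: add {d, k} — d (Max) has d→f; k (Max) has k→f.
A2: add {c} — c (Max) has c→d.
A3 = A2; e.g. e (Min) can still go to j. Fixed point.
Max's winning region = {c, d, f, k, m}.

c, d, f, k, m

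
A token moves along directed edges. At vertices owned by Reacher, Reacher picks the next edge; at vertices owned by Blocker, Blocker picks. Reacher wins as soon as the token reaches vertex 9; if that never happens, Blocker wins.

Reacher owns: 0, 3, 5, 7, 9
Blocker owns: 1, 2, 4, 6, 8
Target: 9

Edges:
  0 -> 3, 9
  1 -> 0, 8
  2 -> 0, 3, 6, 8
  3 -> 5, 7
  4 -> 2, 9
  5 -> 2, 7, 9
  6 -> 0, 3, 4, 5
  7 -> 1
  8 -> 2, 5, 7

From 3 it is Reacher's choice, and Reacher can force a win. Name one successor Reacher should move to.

A0 = {9}
A1: add {0, 5} — 0 (Reacher) has 0→9; 5 (Reacher) has 5→9.
A2: add {3} — 3 (Reacher) has 3→5.
A3 = A2; e.g. 1 (Blocker) can still go to 8. Fixed point.
From 3, successor 5 is in the attractor (rank 1); the other successor 7 is not.

5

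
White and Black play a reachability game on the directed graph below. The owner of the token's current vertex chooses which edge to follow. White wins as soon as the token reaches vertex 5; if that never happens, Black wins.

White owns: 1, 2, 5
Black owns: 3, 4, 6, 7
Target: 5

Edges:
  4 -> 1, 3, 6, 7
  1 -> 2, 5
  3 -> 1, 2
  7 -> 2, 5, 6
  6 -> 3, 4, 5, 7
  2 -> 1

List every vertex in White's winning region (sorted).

A0 = {5}
A1: add {1} — 1 (White) has 1→5.
A2: add {2} — 2 (White) has 2→1.
A3: add {3} — 3 (Black): all of {1, 2} already in.
A4 = A3; e.g. 4 (Black) can still go to 6. Fixed point.
White's winning region = {1, 2, 3, 5}.

1, 2, 3, 5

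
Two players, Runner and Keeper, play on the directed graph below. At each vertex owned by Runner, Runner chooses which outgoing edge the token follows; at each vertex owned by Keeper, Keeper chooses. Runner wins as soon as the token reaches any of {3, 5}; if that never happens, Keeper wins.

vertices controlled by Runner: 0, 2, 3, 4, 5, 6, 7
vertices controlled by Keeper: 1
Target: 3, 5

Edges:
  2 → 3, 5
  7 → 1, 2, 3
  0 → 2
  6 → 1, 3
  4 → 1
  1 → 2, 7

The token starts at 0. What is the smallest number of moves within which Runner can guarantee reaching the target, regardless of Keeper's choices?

A0 = {3, 5}
A1: add {2, 6, 7} — 2 (Runner) has 2→3; 6 (Runner) has 6→3; 7 (Runner) has 7→3.
A2: add {0, 1} — 0 (Runner) has 0→2; 1 (Keeper): all of {2, 7} already in.
0 enters the attractor at level 2, so Runner can force the target in 2 moves from there.

2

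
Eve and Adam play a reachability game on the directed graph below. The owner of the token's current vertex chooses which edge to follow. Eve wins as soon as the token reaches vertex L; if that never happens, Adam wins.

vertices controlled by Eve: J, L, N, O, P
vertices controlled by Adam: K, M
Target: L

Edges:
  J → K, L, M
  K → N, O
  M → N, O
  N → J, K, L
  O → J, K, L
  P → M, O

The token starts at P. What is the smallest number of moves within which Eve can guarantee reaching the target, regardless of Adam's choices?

A0 = {L}
A1: add {J, N, O} — J (Eve) has J→L; N (Eve) has N→L; O (Eve) has O→L.
A2: add {K, M, P} — K (Adam): all of {N, O} already in; M (Adam): all of {N, O} already in; P (Eve) has P→O.
A2 = all vertices. Fixed point.
P enters the attractor at level 2, so Eve can force the target in 2 moves from there.

2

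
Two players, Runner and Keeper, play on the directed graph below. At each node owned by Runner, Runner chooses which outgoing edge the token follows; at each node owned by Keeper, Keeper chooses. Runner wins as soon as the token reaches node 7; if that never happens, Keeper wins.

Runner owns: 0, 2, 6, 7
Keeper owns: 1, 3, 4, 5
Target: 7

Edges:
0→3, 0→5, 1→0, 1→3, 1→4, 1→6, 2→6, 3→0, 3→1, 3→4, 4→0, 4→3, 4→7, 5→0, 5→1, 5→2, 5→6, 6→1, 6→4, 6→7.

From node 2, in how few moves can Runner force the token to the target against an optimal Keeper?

A0 = {7}
A1: add {6} — 6 (Runner) has 6→7.
A2: add {2} — 2 (Runner) has 2→6.
A3 = A2; e.g. 0 (Runner) has no edge into A2. Fixed point.
2 enters the attractor at level 2, so Runner can force the target in 2 moves from there.

2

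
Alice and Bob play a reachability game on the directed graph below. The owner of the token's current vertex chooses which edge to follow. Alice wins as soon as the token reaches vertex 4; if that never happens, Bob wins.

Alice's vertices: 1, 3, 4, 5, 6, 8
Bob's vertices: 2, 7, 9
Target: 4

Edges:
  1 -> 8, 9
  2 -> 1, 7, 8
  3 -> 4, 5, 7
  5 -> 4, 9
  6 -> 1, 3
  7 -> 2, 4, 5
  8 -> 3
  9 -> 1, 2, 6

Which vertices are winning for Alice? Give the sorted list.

A0 = {4}
A1: add {3, 5} — 3 (Alice) has 3→4; 5 (Alice) has 5→4.
A2: add {6, 8} — 6 (Alice) has 6→3; 8 (Alice) has 8→3.
A3: add {1} — 1 (Alice) has 1→8.
A4 = A3; e.g. 2 (Bob) can still go to 7. Fixed point.
Alice's winning region = {1, 3, 4, 5, 6, 8}.

1, 3, 4, 5, 6, 8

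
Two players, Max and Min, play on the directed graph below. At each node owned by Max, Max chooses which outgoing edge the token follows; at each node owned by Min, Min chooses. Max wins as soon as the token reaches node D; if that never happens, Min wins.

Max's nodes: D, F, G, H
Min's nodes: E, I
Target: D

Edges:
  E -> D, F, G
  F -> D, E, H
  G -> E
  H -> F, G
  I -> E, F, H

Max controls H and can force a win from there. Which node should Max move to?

F

A0 = {D}
A1: add {F} — F (Max) has F→D.
A2: add {H} — H (Max) has H→F.
A3 = A2; e.g. E (Min) can still go to G. Fixed point.
From H, successor F is in the attractor (rank 1); the other successor G is not.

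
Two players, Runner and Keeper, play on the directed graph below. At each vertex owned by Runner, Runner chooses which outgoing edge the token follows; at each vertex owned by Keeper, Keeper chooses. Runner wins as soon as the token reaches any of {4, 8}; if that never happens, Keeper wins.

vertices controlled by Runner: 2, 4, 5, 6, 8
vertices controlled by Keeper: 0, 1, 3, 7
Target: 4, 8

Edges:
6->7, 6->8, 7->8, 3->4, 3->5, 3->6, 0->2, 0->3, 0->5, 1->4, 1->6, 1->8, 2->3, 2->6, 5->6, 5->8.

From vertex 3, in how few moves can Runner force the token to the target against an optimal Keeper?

2

A0 = {4, 8}
A1: add {5, 6, 7} — 5 (Runner) has 5→8; 6 (Runner) has 6→8; 7 (Keeper): all of {8} already in.
A2: add {1, 2, 3} — 1 (Keeper): all of {4, 6, 8} already in; 2 (Runner) has 2→6; 3 (Keeper): all of {4, 5, 6} already in.
3 enters the attractor at level 2, so Runner can force the target in 2 moves from there.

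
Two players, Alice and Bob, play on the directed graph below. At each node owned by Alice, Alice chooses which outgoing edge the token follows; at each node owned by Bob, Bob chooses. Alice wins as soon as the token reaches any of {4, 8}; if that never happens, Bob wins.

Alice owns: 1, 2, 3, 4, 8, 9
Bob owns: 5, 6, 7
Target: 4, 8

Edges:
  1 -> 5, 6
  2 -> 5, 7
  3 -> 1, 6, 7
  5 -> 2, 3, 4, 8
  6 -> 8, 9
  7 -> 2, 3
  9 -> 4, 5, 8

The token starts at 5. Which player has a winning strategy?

A0 = {4, 8}
A1: add {9} — 9 (Alice) has 9→4.
A2: add {6} — 6 (Bob): all of {8, 9} already in.
A3: add {1, 3} — 1 (Alice) has 1→6; 3 (Alice) has 3→6.
A4 = A3; e.g. 2 (Alice) has no edge into A3. Fixed point.
5 never enters the attractor, so Bob can avoid the target forever.

Bob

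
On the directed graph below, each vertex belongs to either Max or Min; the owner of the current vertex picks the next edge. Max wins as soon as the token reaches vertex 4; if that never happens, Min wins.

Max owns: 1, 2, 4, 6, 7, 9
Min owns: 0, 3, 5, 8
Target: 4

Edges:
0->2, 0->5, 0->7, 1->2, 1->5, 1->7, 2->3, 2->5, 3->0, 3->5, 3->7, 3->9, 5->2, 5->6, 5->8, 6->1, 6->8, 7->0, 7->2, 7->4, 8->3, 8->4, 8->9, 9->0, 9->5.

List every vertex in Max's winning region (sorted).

1, 4, 6, 7

A0 = {4}
A1: add {7} — 7 (Max) has 7→4.
A2: add {1} — 1 (Max) has 1→7.
A3: add {6} — 6 (Max) has 6→1.
A4 = A3; e.g. 0 (Min) can still go to 2. Fixed point.
Max's winning region = {1, 4, 6, 7}.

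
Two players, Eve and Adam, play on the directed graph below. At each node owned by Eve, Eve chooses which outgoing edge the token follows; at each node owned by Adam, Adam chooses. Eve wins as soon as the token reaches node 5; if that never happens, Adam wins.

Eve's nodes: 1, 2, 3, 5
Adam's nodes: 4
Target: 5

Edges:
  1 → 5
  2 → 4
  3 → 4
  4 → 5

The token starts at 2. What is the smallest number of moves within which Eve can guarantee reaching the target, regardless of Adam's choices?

2

A0 = {5}
A1: add {1, 4} — 1 (Eve) has 1→5; 4 (Adam): all of {5} already in.
A2: add {2, 3} — 2 (Eve) has 2→4; 3 (Eve) has 3→4.
A2 = all vertices. Fixed point.
2 enters the attractor at level 2, so Eve can force the target in 2 moves from there.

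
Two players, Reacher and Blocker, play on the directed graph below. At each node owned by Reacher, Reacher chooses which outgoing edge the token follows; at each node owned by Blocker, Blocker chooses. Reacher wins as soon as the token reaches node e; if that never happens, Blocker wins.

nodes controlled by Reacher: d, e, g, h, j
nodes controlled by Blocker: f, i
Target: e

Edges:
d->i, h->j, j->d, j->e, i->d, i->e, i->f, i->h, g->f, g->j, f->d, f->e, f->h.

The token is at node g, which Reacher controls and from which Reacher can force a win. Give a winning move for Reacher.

j

A0 = {e}
A1: add {j} — j (Reacher) has j→e.
A2: add {g, h} — g (Reacher) has g→j; h (Reacher) has h→j.
A3 = A2; e.g. d (Reacher) has no edge into A2. Fixed point.
From g, successor j is in the attractor (rank 1); the other successor f is not.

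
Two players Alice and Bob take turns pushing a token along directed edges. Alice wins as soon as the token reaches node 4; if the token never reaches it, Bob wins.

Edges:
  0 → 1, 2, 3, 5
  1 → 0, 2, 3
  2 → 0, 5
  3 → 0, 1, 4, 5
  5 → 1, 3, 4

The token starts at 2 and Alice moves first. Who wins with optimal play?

Bob

Track states (vertex, player-to-move).
A0 = {(4,Alice), (4,Bob)}
A1: add {(3,Alice), (5,Alice)}.
A2 = A1; e.g. (0,Alice) stays out. (2,Alice) never enters ⇒ Bob avoids the target.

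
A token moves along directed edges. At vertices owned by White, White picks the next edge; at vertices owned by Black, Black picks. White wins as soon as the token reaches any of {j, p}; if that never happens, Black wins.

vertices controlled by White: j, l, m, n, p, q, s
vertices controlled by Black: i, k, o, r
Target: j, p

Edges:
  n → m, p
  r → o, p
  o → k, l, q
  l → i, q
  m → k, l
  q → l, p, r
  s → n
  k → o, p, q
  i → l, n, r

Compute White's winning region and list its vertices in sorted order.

A0 = {j, p}
A1: add {n, q} — n (White) has n→p; q (White) has q→p.
A2: add {l, s} — l (White) has l→q; s (White) has s→n.
A3: add {m} — m (White) has m→l.
A4 = A3; e.g. i (Black) can still go to r. Fixed point.
White's winning region = {j, l, m, n, p, q, s}.

j, l, m, n, p, q, s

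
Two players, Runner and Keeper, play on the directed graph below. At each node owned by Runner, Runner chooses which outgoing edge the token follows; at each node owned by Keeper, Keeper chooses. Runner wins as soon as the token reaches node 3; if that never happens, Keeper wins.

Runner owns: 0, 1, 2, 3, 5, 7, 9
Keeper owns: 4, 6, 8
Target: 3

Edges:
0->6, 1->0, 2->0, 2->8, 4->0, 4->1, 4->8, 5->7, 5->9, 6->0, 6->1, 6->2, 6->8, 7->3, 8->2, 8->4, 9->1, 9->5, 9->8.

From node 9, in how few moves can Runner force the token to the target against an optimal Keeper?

A0 = {3}
A1: add {7} — 7 (Runner) has 7→3.
A2: add {5} — 5 (Runner) has 5→7.
A3: add {9} — 9 (Runner) has 9→5.
A4 = A3; e.g. 0 (Runner) has no edge into A3. Fixed point.
9 enters the attractor at level 3, so Runner can force the target in 3 moves from there.

3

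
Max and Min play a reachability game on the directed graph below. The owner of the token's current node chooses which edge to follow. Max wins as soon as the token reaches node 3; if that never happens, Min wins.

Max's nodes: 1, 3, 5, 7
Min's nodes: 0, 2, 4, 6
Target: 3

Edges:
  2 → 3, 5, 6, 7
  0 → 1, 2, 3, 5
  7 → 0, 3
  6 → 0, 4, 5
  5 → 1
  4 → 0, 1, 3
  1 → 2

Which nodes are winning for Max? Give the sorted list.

3, 7

A0 = {3}
A1: add {7} — 7 (Max) has 7→3.
A2 = A1; e.g. 0 (Min) can still go to 1. Fixed point.
Max's winning region = {3, 7}.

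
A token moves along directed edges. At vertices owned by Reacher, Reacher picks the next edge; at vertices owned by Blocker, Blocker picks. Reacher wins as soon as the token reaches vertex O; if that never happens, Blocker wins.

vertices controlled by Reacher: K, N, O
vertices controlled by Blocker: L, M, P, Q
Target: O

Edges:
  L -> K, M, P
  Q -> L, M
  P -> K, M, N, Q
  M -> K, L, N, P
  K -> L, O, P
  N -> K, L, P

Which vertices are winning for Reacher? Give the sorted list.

K, N, O

A0 = {O}
A1: add {K} — K (Reacher) has K→O.
A2: add {N} — N (Reacher) has N→K.
A3 = A2; e.g. L (Blocker) can still go to M. Fixed point.
Reacher's winning region = {K, N, O}.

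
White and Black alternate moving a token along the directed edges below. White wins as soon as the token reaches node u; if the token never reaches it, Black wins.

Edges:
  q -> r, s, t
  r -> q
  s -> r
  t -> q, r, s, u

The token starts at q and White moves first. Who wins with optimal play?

Black

Track states (vertex, player-to-move).
A0 = {(u,White), (u,Black)}
A1: add {(t,White)}.
A2 = A1; e.g. (q,White) stays out. (q,White) never enters ⇒ Black avoids the target.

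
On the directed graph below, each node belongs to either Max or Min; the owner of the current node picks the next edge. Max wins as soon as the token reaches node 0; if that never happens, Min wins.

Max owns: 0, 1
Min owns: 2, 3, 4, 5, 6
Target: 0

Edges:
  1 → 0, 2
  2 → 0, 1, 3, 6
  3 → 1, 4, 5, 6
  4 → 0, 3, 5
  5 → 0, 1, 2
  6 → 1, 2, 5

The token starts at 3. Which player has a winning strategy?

A0 = {0}
A1: add {1} — 1 (Max) has 1→0.
A2 = A1; e.g. 2 (Min) can still go to 3. Fixed point.
3 never enters the attractor, so Min can avoid the target forever.

Min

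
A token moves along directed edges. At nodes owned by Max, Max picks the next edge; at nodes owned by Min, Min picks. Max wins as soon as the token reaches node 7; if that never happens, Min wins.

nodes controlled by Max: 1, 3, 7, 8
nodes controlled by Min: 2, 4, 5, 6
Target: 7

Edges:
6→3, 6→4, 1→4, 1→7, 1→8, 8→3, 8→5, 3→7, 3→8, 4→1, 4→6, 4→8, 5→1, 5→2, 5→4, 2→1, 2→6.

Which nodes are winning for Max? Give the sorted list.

1, 3, 7, 8

A0 = {7}
A1: add {1, 3} — 1 (Max) has 1→7; 3 (Max) has 3→7.
A2: add {8} — 8 (Max) has 8→3.
A3 = A2; e.g. 2 (Min) can still go to 6. Fixed point.
Max's winning region = {1, 3, 7, 8}.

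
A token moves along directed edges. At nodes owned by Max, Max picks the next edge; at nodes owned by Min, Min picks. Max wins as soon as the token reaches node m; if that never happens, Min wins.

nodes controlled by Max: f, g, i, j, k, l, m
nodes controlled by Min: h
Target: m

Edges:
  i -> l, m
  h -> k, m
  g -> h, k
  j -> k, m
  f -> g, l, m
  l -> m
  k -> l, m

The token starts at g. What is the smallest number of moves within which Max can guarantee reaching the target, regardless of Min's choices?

A0 = {m}
A1: add {f, i, j, k, l} — f (Max) has f→m; i (Max) has i→m; j (Max) has j→m; k (Max) has k→m; l (Max) has l→m.
A2: add {g, h} — g (Max) has g→k; h (Min): all of {k, m} already in.
A2 = all vertices. Fixed point.
g enters the attractor at level 2, so Max can force the target in 2 moves from there.

2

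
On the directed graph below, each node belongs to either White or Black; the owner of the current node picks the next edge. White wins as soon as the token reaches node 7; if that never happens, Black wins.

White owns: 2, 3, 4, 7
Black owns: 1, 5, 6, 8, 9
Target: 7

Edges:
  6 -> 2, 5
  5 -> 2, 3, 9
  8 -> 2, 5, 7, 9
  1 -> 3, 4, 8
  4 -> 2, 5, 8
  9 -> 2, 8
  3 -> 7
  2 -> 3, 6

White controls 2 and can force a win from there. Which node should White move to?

A0 = {7}
A1: add {3} — 3 (White) has 3→7.
A2: add {2} — 2 (White) has 2→3.
A3: add {4} — 4 (White) has 4→2.
A4 = A3; e.g. 1 (Black) can still go to 8. Fixed point.
From 2, successor 3 is in the attractor (rank 1); the other successor 6 is not.

3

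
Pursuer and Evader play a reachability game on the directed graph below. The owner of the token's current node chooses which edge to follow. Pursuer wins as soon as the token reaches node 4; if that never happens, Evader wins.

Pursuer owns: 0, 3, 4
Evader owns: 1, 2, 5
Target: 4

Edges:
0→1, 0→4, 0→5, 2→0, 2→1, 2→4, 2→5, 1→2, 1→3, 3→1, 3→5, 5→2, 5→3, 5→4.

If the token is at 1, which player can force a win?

A0 = {4}
A1: add {0} — 0 (Pursuer) has 0→4.
A2 = A1; e.g. 1 (Evader) can still go to 2. Fixed point.
1 never enters the attractor, so Evader can avoid the target forever.

Evader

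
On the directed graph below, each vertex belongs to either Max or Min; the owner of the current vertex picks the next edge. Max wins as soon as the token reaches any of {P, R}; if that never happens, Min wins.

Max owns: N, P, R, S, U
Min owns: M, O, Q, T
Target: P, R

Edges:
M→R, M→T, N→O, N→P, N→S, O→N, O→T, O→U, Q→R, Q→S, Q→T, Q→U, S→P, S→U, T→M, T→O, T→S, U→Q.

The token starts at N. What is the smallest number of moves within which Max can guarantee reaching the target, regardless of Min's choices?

1

A0 = {P, R}
A1: add {N, S} — N (Max) has N→P; S (Max) has S→P.
A2 = A1; e.g. M (Min) can still go to T. Fixed point.
N enters the attractor at level 1, so Max can force the target in 1 move from there.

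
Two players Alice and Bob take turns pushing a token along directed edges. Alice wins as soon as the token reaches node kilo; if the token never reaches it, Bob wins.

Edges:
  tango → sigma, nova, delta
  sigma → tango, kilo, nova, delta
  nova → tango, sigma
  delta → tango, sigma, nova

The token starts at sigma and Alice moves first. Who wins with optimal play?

Track states (vertex, player-to-move).
A0 = {(kilo,Alice), (kilo,Bob)}
A1: add {(sigma,Alice)}.
(sigma,Alice) ∈ A1 ⇒ Alice forces the target.

Alice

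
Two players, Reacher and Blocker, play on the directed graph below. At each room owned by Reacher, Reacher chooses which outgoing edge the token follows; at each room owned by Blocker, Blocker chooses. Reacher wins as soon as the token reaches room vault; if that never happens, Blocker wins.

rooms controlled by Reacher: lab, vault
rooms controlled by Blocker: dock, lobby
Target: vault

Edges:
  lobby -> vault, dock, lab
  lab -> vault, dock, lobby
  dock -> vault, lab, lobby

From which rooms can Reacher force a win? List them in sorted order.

A0 = {vault}
A1: add {lab} — lab (Reacher) has lab→vault.
A2 = A1; e.g. dock (Blocker) can still go to lobby. Fixed point.
Reacher's winning region = {lab, vault}.

lab, vault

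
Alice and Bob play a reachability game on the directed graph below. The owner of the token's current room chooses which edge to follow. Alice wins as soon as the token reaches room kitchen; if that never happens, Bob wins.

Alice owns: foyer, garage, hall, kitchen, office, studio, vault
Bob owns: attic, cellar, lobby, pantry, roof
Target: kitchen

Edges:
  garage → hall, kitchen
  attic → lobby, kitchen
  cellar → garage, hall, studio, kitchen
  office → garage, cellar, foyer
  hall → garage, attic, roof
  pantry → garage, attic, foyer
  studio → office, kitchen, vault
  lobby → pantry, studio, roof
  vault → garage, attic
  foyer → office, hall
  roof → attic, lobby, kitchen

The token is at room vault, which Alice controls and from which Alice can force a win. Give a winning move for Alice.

A0 = {kitchen}
A1: add {garage, studio} — garage (Alice) has garage→kitchen; studio (Alice) has studio→kitchen.
A2: add {hall, office, vault} — office (Alice) has office→garage; hall (Alice) has hall→garage; vault (Alice) has vault→garage.
A3: add {cellar, foyer} — cellar (Bob): all of {garage, hall, studio, kitchen} already in; foyer (Alice) has foyer→office.
A4 = A3; e.g. attic (Bob) can still go to lobby. Fixed point.
From vault, successor garage is in the attractor (rank 1); the other successor attic is not.

garage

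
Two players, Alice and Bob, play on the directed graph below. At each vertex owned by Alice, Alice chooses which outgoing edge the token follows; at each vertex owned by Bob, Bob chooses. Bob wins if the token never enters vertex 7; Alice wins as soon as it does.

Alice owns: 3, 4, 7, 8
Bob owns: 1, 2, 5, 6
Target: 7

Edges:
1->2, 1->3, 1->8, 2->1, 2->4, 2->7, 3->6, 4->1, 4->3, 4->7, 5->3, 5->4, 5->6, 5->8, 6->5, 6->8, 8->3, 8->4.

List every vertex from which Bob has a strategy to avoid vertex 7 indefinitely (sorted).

A0 = {7}
A1: add {4} — 4 (Alice) has 4→7.
A2: add {8} — 8 (Alice) has 8→4.
A3 = A2; e.g. 1 (Bob) can still go to 2. Fixed point.
Alice's attractor = {4, 7, 8}; Bob avoids the target exactly from the complement.

1, 2, 3, 5, 6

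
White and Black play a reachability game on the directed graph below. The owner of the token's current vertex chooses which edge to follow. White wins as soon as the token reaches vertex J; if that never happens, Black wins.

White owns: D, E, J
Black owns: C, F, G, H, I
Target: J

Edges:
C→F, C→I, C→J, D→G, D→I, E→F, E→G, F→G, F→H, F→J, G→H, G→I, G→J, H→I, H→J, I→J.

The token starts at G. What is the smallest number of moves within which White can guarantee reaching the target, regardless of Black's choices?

3

A0 = {J}
A1: add {I} — I (Black): all of {J} already in.
A2: add {D, H} — D (White) has D→I; H (Black): all of {I, J} already in.
A3: add {G} — G (Black): all of {H, I, J} already in.
G enters the attractor at level 3, so White can force the target in 3 moves from there.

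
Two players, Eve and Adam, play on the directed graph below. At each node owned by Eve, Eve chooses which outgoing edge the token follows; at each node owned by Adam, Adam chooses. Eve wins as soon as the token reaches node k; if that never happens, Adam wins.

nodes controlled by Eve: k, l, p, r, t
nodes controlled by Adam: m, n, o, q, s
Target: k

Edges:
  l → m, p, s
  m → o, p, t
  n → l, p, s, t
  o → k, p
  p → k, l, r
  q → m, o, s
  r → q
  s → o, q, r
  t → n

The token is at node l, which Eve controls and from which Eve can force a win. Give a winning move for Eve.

A0 = {k}
A1: add {p} — p (Eve) has p→k.
A2: add {l, o} — l (Eve) has l→p; o (Adam): all of {k, p} already in.
A3 = A2; e.g. m (Adam) can still go to t. Fixed point.
From l, successor p is in the attractor (rank 1); the other successors m, s are not.

p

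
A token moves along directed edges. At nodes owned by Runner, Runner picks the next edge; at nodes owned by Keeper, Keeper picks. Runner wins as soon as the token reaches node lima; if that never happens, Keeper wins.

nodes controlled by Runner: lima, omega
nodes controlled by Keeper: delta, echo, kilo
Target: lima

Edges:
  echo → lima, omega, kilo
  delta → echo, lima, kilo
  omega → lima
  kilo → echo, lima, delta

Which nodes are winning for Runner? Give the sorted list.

A0 = {lima}
A1: add {omega} — omega (Runner) has omega→lima.
A2 = A1; e.g. echo (Keeper) can still go to kilo. Fixed point.
Runner's winning region = {lima, omega}.

lima, omega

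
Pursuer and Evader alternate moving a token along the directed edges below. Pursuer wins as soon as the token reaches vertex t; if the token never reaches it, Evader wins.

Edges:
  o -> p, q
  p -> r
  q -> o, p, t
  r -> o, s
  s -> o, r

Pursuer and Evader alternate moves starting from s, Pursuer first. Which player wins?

Evader

Track states (vertex, player-to-move).
A0 = {(t,Pursuer), (t,Evader)}
A1: add {(q,Pursuer)}.
A2 = A1; e.g. (o,Pursuer) stays out. (s,Pursuer) never enters ⇒ Evader avoids the target.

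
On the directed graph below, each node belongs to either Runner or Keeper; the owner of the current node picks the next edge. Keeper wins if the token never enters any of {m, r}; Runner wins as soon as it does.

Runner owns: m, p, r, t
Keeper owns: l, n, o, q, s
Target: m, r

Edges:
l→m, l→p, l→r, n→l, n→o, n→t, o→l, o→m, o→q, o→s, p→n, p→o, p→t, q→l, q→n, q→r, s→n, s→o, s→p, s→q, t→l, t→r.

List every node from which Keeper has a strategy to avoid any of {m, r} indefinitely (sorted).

n, o, q, s

A0 = {m, r}
A1: add {t} — t (Runner) has t→r.
A2: add {p} — p (Runner) has p→t.
A3: add {l} — l (Keeper): all of {m, p, r} already in.
A4 = A3; e.g. n (Keeper) can still go to o. Fixed point.
Runner's attractor = {l, m, p, r, t}; Keeper avoids the target exactly from the complement.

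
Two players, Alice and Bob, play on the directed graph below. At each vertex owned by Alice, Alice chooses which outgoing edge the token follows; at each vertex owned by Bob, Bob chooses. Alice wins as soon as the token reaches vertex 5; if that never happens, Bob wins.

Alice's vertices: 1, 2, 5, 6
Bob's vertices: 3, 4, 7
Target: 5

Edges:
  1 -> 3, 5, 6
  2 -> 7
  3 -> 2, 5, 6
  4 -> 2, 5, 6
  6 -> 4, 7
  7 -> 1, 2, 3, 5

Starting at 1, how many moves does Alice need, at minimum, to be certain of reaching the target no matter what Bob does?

A0 = {5}
A1: add {1} — 1 (Alice) has 1→5.
A2 = A1; e.g. 2 (Alice) has no edge into A1. Fixed point.
1 enters the attractor at level 1, so Alice can force the target in 1 move from there.

1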